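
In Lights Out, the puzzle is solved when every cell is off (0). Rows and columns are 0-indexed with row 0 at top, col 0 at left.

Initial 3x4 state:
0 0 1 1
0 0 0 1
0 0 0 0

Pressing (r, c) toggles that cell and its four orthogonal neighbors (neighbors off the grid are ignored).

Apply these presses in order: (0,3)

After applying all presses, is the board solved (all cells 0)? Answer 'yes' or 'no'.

Answer: yes

Derivation:
After press 1 at (0,3):
0 0 0 0
0 0 0 0
0 0 0 0

Lights still on: 0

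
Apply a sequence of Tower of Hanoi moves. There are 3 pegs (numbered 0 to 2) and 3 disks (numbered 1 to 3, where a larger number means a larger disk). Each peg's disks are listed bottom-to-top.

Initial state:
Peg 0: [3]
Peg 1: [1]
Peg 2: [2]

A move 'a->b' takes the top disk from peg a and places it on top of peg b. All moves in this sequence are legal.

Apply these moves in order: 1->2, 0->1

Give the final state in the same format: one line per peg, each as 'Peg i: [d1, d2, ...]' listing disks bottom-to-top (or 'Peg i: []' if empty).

After move 1 (1->2):
Peg 0: [3]
Peg 1: []
Peg 2: [2, 1]

After move 2 (0->1):
Peg 0: []
Peg 1: [3]
Peg 2: [2, 1]

Answer: Peg 0: []
Peg 1: [3]
Peg 2: [2, 1]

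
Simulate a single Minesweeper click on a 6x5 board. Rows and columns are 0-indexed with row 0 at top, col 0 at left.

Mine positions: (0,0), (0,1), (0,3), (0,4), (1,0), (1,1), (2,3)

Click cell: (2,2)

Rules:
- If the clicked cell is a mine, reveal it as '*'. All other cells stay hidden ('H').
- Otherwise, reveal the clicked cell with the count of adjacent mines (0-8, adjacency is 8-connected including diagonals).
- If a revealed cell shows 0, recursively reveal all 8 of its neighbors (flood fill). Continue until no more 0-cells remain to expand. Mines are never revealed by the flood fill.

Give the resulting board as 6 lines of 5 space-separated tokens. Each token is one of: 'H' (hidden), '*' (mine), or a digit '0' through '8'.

H H H H H
H H H H H
H H 2 H H
H H H H H
H H H H H
H H H H H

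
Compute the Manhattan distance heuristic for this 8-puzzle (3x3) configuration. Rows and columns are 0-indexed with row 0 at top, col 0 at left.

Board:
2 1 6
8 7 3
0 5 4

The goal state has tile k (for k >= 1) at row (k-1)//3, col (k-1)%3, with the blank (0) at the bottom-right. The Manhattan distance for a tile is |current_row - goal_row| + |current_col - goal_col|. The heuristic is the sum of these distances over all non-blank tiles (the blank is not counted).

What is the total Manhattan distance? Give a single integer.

Answer: 12

Derivation:
Tile 2: at (0,0), goal (0,1), distance |0-0|+|0-1| = 1
Tile 1: at (0,1), goal (0,0), distance |0-0|+|1-0| = 1
Tile 6: at (0,2), goal (1,2), distance |0-1|+|2-2| = 1
Tile 8: at (1,0), goal (2,1), distance |1-2|+|0-1| = 2
Tile 7: at (1,1), goal (2,0), distance |1-2|+|1-0| = 2
Tile 3: at (1,2), goal (0,2), distance |1-0|+|2-2| = 1
Tile 5: at (2,1), goal (1,1), distance |2-1|+|1-1| = 1
Tile 4: at (2,2), goal (1,0), distance |2-1|+|2-0| = 3
Sum: 1 + 1 + 1 + 2 + 2 + 1 + 1 + 3 = 12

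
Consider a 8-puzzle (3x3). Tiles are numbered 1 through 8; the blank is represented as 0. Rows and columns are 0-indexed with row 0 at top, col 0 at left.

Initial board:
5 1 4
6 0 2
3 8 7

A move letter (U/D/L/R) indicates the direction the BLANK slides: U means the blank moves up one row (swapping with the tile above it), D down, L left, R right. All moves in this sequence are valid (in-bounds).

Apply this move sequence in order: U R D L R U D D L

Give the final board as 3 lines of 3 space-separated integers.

Answer: 5 4 2
6 1 7
3 0 8

Derivation:
After move 1 (U):
5 0 4
6 1 2
3 8 7

After move 2 (R):
5 4 0
6 1 2
3 8 7

After move 3 (D):
5 4 2
6 1 0
3 8 7

After move 4 (L):
5 4 2
6 0 1
3 8 7

After move 5 (R):
5 4 2
6 1 0
3 8 7

After move 6 (U):
5 4 0
6 1 2
3 8 7

After move 7 (D):
5 4 2
6 1 0
3 8 7

After move 8 (D):
5 4 2
6 1 7
3 8 0

After move 9 (L):
5 4 2
6 1 7
3 0 8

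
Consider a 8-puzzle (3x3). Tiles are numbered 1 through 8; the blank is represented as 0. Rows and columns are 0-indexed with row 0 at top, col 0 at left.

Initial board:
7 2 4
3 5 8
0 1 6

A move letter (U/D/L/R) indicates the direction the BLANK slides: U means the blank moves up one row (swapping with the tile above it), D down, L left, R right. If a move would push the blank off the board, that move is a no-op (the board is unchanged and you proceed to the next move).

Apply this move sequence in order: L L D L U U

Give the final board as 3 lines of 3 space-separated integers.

After move 1 (L):
7 2 4
3 5 8
0 1 6

After move 2 (L):
7 2 4
3 5 8
0 1 6

After move 3 (D):
7 2 4
3 5 8
0 1 6

After move 4 (L):
7 2 4
3 5 8
0 1 6

After move 5 (U):
7 2 4
0 5 8
3 1 6

After move 6 (U):
0 2 4
7 5 8
3 1 6

Answer: 0 2 4
7 5 8
3 1 6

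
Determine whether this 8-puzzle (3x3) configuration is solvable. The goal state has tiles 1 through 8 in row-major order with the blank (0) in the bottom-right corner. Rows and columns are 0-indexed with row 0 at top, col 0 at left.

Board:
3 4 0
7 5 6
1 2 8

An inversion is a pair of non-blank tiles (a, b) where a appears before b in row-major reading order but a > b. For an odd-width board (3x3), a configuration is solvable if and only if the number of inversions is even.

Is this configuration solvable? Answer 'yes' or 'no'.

Answer: yes

Derivation:
Inversions (pairs i<j in row-major order where tile[i] > tile[j] > 0): 12
12 is even, so the puzzle is solvable.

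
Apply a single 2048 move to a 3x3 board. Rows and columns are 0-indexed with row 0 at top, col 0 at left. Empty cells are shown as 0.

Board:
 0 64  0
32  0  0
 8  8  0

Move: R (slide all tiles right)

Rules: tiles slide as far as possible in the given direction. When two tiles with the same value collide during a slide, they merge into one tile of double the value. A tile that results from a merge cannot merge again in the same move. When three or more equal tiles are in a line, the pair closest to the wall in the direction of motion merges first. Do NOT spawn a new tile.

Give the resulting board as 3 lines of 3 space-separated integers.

Slide right:
row 0: [0, 64, 0] -> [0, 0, 64]
row 1: [32, 0, 0] -> [0, 0, 32]
row 2: [8, 8, 0] -> [0, 0, 16]

Answer:  0  0 64
 0  0 32
 0  0 16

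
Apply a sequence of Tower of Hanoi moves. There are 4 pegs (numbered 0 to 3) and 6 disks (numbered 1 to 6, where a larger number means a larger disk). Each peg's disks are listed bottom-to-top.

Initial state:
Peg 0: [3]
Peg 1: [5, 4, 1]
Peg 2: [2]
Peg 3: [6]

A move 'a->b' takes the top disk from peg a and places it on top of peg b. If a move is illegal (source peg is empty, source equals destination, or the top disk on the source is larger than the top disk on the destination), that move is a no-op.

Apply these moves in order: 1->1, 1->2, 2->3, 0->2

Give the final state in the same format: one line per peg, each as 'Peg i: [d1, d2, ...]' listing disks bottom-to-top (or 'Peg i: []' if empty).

After move 1 (1->1):
Peg 0: [3]
Peg 1: [5, 4, 1]
Peg 2: [2]
Peg 3: [6]

After move 2 (1->2):
Peg 0: [3]
Peg 1: [5, 4]
Peg 2: [2, 1]
Peg 3: [6]

After move 3 (2->3):
Peg 0: [3]
Peg 1: [5, 4]
Peg 2: [2]
Peg 3: [6, 1]

After move 4 (0->2):
Peg 0: [3]
Peg 1: [5, 4]
Peg 2: [2]
Peg 3: [6, 1]

Answer: Peg 0: [3]
Peg 1: [5, 4]
Peg 2: [2]
Peg 3: [6, 1]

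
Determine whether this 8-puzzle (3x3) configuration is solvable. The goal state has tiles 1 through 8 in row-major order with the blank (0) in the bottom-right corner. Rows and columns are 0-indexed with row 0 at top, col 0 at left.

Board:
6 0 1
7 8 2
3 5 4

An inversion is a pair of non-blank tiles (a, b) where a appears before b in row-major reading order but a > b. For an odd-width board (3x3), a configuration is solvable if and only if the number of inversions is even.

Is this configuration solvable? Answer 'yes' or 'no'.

Answer: yes

Derivation:
Inversions (pairs i<j in row-major order where tile[i] > tile[j] > 0): 14
14 is even, so the puzzle is solvable.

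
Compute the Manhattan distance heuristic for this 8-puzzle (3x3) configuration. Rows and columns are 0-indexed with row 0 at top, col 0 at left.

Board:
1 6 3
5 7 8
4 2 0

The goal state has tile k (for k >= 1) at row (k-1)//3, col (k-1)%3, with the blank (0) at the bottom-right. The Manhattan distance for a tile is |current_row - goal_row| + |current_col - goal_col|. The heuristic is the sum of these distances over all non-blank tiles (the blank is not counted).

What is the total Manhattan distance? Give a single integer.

Tile 1: at (0,0), goal (0,0), distance |0-0|+|0-0| = 0
Tile 6: at (0,1), goal (1,2), distance |0-1|+|1-2| = 2
Tile 3: at (0,2), goal (0,2), distance |0-0|+|2-2| = 0
Tile 5: at (1,0), goal (1,1), distance |1-1|+|0-1| = 1
Tile 7: at (1,1), goal (2,0), distance |1-2|+|1-0| = 2
Tile 8: at (1,2), goal (2,1), distance |1-2|+|2-1| = 2
Tile 4: at (2,0), goal (1,0), distance |2-1|+|0-0| = 1
Tile 2: at (2,1), goal (0,1), distance |2-0|+|1-1| = 2
Sum: 0 + 2 + 0 + 1 + 2 + 2 + 1 + 2 = 10

Answer: 10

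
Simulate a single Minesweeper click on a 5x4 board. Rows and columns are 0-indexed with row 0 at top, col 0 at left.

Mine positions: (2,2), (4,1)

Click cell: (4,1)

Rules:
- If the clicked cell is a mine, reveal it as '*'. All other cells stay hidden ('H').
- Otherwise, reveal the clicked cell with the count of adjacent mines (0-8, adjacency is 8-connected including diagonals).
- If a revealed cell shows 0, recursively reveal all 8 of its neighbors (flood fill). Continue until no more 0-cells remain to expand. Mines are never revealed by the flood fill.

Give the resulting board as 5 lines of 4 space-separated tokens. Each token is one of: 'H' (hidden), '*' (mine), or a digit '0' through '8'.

H H H H
H H H H
H H H H
H H H H
H * H H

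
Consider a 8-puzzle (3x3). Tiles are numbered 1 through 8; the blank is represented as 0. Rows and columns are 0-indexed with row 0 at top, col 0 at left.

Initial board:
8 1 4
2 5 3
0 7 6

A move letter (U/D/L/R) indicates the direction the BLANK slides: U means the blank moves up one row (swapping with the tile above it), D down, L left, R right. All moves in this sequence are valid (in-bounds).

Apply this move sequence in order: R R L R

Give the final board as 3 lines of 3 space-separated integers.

After move 1 (R):
8 1 4
2 5 3
7 0 6

After move 2 (R):
8 1 4
2 5 3
7 6 0

After move 3 (L):
8 1 4
2 5 3
7 0 6

After move 4 (R):
8 1 4
2 5 3
7 6 0

Answer: 8 1 4
2 5 3
7 6 0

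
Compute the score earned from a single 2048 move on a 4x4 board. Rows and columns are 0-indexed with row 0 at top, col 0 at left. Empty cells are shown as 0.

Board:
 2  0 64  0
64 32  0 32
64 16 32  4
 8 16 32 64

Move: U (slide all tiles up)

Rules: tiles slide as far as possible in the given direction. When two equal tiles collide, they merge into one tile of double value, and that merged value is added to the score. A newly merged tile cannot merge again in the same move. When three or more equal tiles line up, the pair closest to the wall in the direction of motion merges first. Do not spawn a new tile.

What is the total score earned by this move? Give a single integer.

Answer: 224

Derivation:
Slide up:
col 0: [2, 64, 64, 8] -> [2, 128, 8, 0]  score +128 (running 128)
col 1: [0, 32, 16, 16] -> [32, 32, 0, 0]  score +32 (running 160)
col 2: [64, 0, 32, 32] -> [64, 64, 0, 0]  score +64 (running 224)
col 3: [0, 32, 4, 64] -> [32, 4, 64, 0]  score +0 (running 224)
Board after move:
  2  32  64  32
128  32  64   4
  8   0   0  64
  0   0   0   0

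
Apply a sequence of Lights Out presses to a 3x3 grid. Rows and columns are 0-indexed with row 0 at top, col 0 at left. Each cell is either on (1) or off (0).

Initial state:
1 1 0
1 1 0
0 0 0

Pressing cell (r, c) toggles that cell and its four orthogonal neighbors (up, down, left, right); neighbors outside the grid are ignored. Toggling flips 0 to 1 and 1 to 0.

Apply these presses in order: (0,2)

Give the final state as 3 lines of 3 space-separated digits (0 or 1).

After press 1 at (0,2):
1 0 1
1 1 1
0 0 0

Answer: 1 0 1
1 1 1
0 0 0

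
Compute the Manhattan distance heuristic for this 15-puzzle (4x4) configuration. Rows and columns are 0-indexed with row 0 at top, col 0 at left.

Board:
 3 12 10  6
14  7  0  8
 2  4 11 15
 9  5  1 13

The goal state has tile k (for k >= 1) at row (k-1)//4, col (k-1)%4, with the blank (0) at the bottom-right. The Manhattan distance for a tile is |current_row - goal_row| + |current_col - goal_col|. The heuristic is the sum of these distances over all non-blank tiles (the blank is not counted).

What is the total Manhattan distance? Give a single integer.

Answer: 37

Derivation:
Tile 3: at (0,0), goal (0,2), distance |0-0|+|0-2| = 2
Tile 12: at (0,1), goal (2,3), distance |0-2|+|1-3| = 4
Tile 10: at (0,2), goal (2,1), distance |0-2|+|2-1| = 3
Tile 6: at (0,3), goal (1,1), distance |0-1|+|3-1| = 3
Tile 14: at (1,0), goal (3,1), distance |1-3|+|0-1| = 3
Tile 7: at (1,1), goal (1,2), distance |1-1|+|1-2| = 1
Tile 8: at (1,3), goal (1,3), distance |1-1|+|3-3| = 0
Tile 2: at (2,0), goal (0,1), distance |2-0|+|0-1| = 3
Tile 4: at (2,1), goal (0,3), distance |2-0|+|1-3| = 4
Tile 11: at (2,2), goal (2,2), distance |2-2|+|2-2| = 0
Tile 15: at (2,3), goal (3,2), distance |2-3|+|3-2| = 2
Tile 9: at (3,0), goal (2,0), distance |3-2|+|0-0| = 1
Tile 5: at (3,1), goal (1,0), distance |3-1|+|1-0| = 3
Tile 1: at (3,2), goal (0,0), distance |3-0|+|2-0| = 5
Tile 13: at (3,3), goal (3,0), distance |3-3|+|3-0| = 3
Sum: 2 + 4 + 3 + 3 + 3 + 1 + 0 + 3 + 4 + 0 + 2 + 1 + 3 + 5 + 3 = 37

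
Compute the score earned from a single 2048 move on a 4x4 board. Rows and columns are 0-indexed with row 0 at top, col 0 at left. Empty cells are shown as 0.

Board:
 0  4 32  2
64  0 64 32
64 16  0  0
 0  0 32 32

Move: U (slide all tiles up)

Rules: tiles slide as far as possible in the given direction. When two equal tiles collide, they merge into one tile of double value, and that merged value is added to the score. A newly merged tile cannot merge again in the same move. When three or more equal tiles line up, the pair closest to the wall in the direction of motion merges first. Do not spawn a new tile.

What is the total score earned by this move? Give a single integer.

Answer: 192

Derivation:
Slide up:
col 0: [0, 64, 64, 0] -> [128, 0, 0, 0]  score +128 (running 128)
col 1: [4, 0, 16, 0] -> [4, 16, 0, 0]  score +0 (running 128)
col 2: [32, 64, 0, 32] -> [32, 64, 32, 0]  score +0 (running 128)
col 3: [2, 32, 0, 32] -> [2, 64, 0, 0]  score +64 (running 192)
Board after move:
128   4  32   2
  0  16  64  64
  0   0  32   0
  0   0   0   0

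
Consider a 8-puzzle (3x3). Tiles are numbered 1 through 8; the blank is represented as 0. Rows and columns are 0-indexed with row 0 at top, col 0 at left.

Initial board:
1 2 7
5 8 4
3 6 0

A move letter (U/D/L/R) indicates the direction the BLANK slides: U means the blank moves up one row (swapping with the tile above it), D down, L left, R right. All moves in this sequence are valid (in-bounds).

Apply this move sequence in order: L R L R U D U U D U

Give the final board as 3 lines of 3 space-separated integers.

Answer: 1 2 0
5 8 7
3 6 4

Derivation:
After move 1 (L):
1 2 7
5 8 4
3 0 6

After move 2 (R):
1 2 7
5 8 4
3 6 0

After move 3 (L):
1 2 7
5 8 4
3 0 6

After move 4 (R):
1 2 7
5 8 4
3 6 0

After move 5 (U):
1 2 7
5 8 0
3 6 4

After move 6 (D):
1 2 7
5 8 4
3 6 0

After move 7 (U):
1 2 7
5 8 0
3 6 4

After move 8 (U):
1 2 0
5 8 7
3 6 4

After move 9 (D):
1 2 7
5 8 0
3 6 4

After move 10 (U):
1 2 0
5 8 7
3 6 4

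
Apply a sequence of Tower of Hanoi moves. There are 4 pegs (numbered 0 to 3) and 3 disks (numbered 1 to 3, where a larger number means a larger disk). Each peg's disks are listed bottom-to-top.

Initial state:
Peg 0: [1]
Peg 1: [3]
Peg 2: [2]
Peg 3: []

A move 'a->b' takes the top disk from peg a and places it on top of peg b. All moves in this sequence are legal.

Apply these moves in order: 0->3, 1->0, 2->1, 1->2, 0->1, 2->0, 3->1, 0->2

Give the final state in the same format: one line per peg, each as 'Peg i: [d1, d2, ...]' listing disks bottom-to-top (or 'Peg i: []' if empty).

Answer: Peg 0: []
Peg 1: [3, 1]
Peg 2: [2]
Peg 3: []

Derivation:
After move 1 (0->3):
Peg 0: []
Peg 1: [3]
Peg 2: [2]
Peg 3: [1]

After move 2 (1->0):
Peg 0: [3]
Peg 1: []
Peg 2: [2]
Peg 3: [1]

After move 3 (2->1):
Peg 0: [3]
Peg 1: [2]
Peg 2: []
Peg 3: [1]

After move 4 (1->2):
Peg 0: [3]
Peg 1: []
Peg 2: [2]
Peg 3: [1]

After move 5 (0->1):
Peg 0: []
Peg 1: [3]
Peg 2: [2]
Peg 3: [1]

After move 6 (2->0):
Peg 0: [2]
Peg 1: [3]
Peg 2: []
Peg 3: [1]

After move 7 (3->1):
Peg 0: [2]
Peg 1: [3, 1]
Peg 2: []
Peg 3: []

After move 8 (0->2):
Peg 0: []
Peg 1: [3, 1]
Peg 2: [2]
Peg 3: []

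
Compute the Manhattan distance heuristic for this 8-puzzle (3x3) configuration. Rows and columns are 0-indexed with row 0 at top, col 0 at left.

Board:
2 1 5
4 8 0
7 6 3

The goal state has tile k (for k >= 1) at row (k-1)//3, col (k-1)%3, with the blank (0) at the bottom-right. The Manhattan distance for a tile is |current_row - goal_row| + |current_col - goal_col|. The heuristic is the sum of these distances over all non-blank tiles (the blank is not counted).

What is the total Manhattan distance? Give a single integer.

Answer: 9

Derivation:
Tile 2: (0,0)->(0,1) = 1
Tile 1: (0,1)->(0,0) = 1
Tile 5: (0,2)->(1,1) = 2
Tile 4: (1,0)->(1,0) = 0
Tile 8: (1,1)->(2,1) = 1
Tile 7: (2,0)->(2,0) = 0
Tile 6: (2,1)->(1,2) = 2
Tile 3: (2,2)->(0,2) = 2
Sum: 1 + 1 + 2 + 0 + 1 + 0 + 2 + 2 = 9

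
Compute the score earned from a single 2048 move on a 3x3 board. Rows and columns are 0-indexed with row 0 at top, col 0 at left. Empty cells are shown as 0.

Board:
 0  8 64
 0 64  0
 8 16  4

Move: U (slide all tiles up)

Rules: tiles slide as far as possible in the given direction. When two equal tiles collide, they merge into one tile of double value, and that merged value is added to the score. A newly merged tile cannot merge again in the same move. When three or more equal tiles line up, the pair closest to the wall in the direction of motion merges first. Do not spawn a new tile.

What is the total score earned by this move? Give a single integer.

Answer: 0

Derivation:
Slide up:
col 0: [0, 0, 8] -> [8, 0, 0]  score +0 (running 0)
col 1: [8, 64, 16] -> [8, 64, 16]  score +0 (running 0)
col 2: [64, 0, 4] -> [64, 4, 0]  score +0 (running 0)
Board after move:
 8  8 64
 0 64  4
 0 16  0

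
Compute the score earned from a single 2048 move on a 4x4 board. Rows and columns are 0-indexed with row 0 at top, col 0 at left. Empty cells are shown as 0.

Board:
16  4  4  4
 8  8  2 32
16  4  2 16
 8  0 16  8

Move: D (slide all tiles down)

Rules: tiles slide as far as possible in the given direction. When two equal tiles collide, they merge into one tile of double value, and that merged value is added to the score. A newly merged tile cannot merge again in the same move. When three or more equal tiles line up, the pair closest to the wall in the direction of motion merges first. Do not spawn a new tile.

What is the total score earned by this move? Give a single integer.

Answer: 4

Derivation:
Slide down:
col 0: [16, 8, 16, 8] -> [16, 8, 16, 8]  score +0 (running 0)
col 1: [4, 8, 4, 0] -> [0, 4, 8, 4]  score +0 (running 0)
col 2: [4, 2, 2, 16] -> [0, 4, 4, 16]  score +4 (running 4)
col 3: [4, 32, 16, 8] -> [4, 32, 16, 8]  score +0 (running 4)
Board after move:
16  0  0  4
 8  4  4 32
16  8  4 16
 8  4 16  8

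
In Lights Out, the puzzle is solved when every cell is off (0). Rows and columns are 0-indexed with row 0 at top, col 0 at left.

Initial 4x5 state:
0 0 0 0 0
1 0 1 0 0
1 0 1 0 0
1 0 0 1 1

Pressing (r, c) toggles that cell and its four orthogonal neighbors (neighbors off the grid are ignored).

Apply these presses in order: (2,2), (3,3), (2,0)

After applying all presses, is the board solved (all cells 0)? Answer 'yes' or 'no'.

After press 1 at (2,2):
0 0 0 0 0
1 0 0 0 0
1 1 0 1 0
1 0 1 1 1

After press 2 at (3,3):
0 0 0 0 0
1 0 0 0 0
1 1 0 0 0
1 0 0 0 0

After press 3 at (2,0):
0 0 0 0 0
0 0 0 0 0
0 0 0 0 0
0 0 0 0 0

Lights still on: 0

Answer: yes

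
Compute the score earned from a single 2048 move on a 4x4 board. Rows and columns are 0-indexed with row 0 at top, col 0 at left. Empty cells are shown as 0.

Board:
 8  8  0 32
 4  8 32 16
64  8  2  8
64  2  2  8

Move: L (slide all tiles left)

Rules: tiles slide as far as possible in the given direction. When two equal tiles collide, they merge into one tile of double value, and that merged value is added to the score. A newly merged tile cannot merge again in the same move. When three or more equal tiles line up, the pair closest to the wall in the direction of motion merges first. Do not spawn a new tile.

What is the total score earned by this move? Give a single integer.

Slide left:
row 0: [8, 8, 0, 32] -> [16, 32, 0, 0]  score +16 (running 16)
row 1: [4, 8, 32, 16] -> [4, 8, 32, 16]  score +0 (running 16)
row 2: [64, 8, 2, 8] -> [64, 8, 2, 8]  score +0 (running 16)
row 3: [64, 2, 2, 8] -> [64, 4, 8, 0]  score +4 (running 20)
Board after move:
16 32  0  0
 4  8 32 16
64  8  2  8
64  4  8  0

Answer: 20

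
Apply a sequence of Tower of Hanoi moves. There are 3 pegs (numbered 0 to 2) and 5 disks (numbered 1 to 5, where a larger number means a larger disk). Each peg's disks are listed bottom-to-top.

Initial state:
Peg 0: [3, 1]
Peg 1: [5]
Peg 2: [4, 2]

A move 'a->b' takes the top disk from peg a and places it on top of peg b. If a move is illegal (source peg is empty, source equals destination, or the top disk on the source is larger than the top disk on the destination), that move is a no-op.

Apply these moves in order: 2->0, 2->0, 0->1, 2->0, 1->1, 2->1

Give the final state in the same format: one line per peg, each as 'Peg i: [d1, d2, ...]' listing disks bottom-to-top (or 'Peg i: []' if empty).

Answer: Peg 0: [3, 2]
Peg 1: [5, 1]
Peg 2: [4]

Derivation:
After move 1 (2->0):
Peg 0: [3, 1]
Peg 1: [5]
Peg 2: [4, 2]

After move 2 (2->0):
Peg 0: [3, 1]
Peg 1: [5]
Peg 2: [4, 2]

After move 3 (0->1):
Peg 0: [3]
Peg 1: [5, 1]
Peg 2: [4, 2]

After move 4 (2->0):
Peg 0: [3, 2]
Peg 1: [5, 1]
Peg 2: [4]

After move 5 (1->1):
Peg 0: [3, 2]
Peg 1: [5, 1]
Peg 2: [4]

After move 6 (2->1):
Peg 0: [3, 2]
Peg 1: [5, 1]
Peg 2: [4]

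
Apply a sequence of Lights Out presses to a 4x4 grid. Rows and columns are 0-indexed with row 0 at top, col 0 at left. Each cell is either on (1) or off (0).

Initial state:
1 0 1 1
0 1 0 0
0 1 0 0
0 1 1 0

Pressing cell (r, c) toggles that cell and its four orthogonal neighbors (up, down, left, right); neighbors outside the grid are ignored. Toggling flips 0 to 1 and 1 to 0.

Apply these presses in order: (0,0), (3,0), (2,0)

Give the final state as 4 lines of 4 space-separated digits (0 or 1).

After press 1 at (0,0):
0 1 1 1
1 1 0 0
0 1 0 0
0 1 1 0

After press 2 at (3,0):
0 1 1 1
1 1 0 0
1 1 0 0
1 0 1 0

After press 3 at (2,0):
0 1 1 1
0 1 0 0
0 0 0 0
0 0 1 0

Answer: 0 1 1 1
0 1 0 0
0 0 0 0
0 0 1 0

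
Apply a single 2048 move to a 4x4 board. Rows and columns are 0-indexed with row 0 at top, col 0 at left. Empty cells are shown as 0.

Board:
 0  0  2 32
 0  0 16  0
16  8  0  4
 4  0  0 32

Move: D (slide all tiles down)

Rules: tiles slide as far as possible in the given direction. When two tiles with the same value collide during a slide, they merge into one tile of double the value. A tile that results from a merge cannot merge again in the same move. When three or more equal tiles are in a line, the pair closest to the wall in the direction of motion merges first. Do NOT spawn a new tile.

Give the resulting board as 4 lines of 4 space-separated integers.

Slide down:
col 0: [0, 0, 16, 4] -> [0, 0, 16, 4]
col 1: [0, 0, 8, 0] -> [0, 0, 0, 8]
col 2: [2, 16, 0, 0] -> [0, 0, 2, 16]
col 3: [32, 0, 4, 32] -> [0, 32, 4, 32]

Answer:  0  0  0  0
 0  0  0 32
16  0  2  4
 4  8 16 32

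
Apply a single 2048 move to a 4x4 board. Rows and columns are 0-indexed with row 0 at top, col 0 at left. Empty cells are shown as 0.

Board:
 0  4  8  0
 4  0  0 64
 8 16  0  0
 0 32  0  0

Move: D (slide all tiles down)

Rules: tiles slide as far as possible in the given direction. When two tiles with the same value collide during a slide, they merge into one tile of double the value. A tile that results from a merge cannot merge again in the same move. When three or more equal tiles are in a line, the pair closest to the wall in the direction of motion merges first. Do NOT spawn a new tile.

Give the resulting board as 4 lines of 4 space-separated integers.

Answer:  0  0  0  0
 0  4  0  0
 4 16  0  0
 8 32  8 64

Derivation:
Slide down:
col 0: [0, 4, 8, 0] -> [0, 0, 4, 8]
col 1: [4, 0, 16, 32] -> [0, 4, 16, 32]
col 2: [8, 0, 0, 0] -> [0, 0, 0, 8]
col 3: [0, 64, 0, 0] -> [0, 0, 0, 64]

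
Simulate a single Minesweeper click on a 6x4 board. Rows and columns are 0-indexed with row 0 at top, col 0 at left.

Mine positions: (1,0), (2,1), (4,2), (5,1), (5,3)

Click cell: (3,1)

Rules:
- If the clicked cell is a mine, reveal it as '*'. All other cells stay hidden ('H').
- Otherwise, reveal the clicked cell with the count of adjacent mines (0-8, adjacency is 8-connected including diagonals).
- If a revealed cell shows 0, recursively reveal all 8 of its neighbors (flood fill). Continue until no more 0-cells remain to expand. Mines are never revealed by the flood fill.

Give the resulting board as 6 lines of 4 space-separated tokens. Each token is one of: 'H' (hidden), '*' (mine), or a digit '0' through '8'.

H H H H
H H H H
H H H H
H 2 H H
H H H H
H H H H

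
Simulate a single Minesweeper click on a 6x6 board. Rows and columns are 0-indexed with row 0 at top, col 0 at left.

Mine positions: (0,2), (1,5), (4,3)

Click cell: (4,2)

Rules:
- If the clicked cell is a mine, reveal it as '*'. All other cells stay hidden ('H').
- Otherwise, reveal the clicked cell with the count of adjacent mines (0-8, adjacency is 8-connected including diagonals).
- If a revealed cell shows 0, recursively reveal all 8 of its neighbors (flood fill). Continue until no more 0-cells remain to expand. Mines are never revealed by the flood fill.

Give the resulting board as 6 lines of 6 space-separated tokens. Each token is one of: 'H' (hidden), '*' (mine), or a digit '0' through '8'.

H H H H H H
H H H H H H
H H H H H H
H H H H H H
H H 1 H H H
H H H H H H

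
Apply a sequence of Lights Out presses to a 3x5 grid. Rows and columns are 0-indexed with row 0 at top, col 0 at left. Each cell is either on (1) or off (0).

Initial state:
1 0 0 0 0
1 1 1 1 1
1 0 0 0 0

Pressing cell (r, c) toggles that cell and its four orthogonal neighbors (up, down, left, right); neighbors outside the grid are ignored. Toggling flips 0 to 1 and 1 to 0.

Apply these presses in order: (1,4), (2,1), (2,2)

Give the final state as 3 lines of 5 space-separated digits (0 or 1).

Answer: 1 0 0 0 1
1 0 0 0 0
0 0 0 1 1

Derivation:
After press 1 at (1,4):
1 0 0 0 1
1 1 1 0 0
1 0 0 0 1

After press 2 at (2,1):
1 0 0 0 1
1 0 1 0 0
0 1 1 0 1

After press 3 at (2,2):
1 0 0 0 1
1 0 0 0 0
0 0 0 1 1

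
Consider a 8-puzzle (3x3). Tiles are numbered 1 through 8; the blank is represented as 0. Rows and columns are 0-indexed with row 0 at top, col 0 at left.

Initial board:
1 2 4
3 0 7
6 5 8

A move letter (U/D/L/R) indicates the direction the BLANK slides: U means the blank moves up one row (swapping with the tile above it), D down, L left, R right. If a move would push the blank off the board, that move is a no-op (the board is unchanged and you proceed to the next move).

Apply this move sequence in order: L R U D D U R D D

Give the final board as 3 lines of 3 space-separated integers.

Answer: 1 2 4
3 7 8
6 5 0

Derivation:
After move 1 (L):
1 2 4
0 3 7
6 5 8

After move 2 (R):
1 2 4
3 0 7
6 5 8

After move 3 (U):
1 0 4
3 2 7
6 5 8

After move 4 (D):
1 2 4
3 0 7
6 5 8

After move 5 (D):
1 2 4
3 5 7
6 0 8

After move 6 (U):
1 2 4
3 0 7
6 5 8

After move 7 (R):
1 2 4
3 7 0
6 5 8

After move 8 (D):
1 2 4
3 7 8
6 5 0

After move 9 (D):
1 2 4
3 7 8
6 5 0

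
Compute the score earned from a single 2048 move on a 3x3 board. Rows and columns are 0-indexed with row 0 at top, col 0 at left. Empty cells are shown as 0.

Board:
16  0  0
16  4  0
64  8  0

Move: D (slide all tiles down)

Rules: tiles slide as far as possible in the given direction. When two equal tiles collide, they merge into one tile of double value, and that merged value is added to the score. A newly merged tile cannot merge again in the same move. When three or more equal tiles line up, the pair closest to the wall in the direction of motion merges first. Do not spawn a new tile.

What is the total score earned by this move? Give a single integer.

Answer: 32

Derivation:
Slide down:
col 0: [16, 16, 64] -> [0, 32, 64]  score +32 (running 32)
col 1: [0, 4, 8] -> [0, 4, 8]  score +0 (running 32)
col 2: [0, 0, 0] -> [0, 0, 0]  score +0 (running 32)
Board after move:
 0  0  0
32  4  0
64  8  0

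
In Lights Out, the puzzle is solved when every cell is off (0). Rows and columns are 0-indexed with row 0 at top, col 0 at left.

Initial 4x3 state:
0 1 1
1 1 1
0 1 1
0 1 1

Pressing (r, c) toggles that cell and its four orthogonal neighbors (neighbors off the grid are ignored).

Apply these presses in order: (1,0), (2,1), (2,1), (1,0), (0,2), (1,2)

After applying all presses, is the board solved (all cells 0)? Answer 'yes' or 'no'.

After press 1 at (1,0):
1 1 1
0 0 1
1 1 1
0 1 1

After press 2 at (2,1):
1 1 1
0 1 1
0 0 0
0 0 1

After press 3 at (2,1):
1 1 1
0 0 1
1 1 1
0 1 1

After press 4 at (1,0):
0 1 1
1 1 1
0 1 1
0 1 1

After press 5 at (0,2):
0 0 0
1 1 0
0 1 1
0 1 1

After press 6 at (1,2):
0 0 1
1 0 1
0 1 0
0 1 1

Lights still on: 6

Answer: no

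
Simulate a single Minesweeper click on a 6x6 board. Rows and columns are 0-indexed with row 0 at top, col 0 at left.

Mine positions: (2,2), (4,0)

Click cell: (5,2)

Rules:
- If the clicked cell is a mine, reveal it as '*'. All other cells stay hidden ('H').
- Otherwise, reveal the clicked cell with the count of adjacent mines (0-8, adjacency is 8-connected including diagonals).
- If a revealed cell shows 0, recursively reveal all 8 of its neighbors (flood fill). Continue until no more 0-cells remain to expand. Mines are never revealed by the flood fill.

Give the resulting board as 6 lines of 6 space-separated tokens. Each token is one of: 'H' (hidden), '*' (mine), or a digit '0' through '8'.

0 0 0 0 0 0
0 1 1 1 0 0
0 1 H 1 0 0
1 2 1 1 0 0
H 1 0 0 0 0
H 1 0 0 0 0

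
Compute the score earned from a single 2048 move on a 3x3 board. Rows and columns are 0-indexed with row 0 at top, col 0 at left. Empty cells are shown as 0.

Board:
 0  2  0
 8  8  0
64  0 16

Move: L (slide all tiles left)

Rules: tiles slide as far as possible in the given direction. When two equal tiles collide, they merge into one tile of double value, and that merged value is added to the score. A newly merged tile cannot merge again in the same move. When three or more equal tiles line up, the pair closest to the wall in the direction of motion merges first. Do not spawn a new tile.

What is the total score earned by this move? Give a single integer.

Slide left:
row 0: [0, 2, 0] -> [2, 0, 0]  score +0 (running 0)
row 1: [8, 8, 0] -> [16, 0, 0]  score +16 (running 16)
row 2: [64, 0, 16] -> [64, 16, 0]  score +0 (running 16)
Board after move:
 2  0  0
16  0  0
64 16  0

Answer: 16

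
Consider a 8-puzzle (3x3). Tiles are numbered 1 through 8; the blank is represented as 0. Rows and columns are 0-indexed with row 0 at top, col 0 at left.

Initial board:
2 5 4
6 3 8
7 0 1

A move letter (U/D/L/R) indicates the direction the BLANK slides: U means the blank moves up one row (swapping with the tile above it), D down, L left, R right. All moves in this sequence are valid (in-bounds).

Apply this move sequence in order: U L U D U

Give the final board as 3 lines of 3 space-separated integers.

Answer: 0 5 4
2 6 8
7 3 1

Derivation:
After move 1 (U):
2 5 4
6 0 8
7 3 1

After move 2 (L):
2 5 4
0 6 8
7 3 1

After move 3 (U):
0 5 4
2 6 8
7 3 1

After move 4 (D):
2 5 4
0 6 8
7 3 1

After move 5 (U):
0 5 4
2 6 8
7 3 1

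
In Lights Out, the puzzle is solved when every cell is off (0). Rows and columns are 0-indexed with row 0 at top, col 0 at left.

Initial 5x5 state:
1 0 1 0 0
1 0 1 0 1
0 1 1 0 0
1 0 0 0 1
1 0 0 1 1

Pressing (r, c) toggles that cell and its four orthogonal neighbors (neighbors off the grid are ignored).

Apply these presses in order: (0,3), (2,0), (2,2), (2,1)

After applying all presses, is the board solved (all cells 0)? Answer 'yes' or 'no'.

Answer: no

Derivation:
After press 1 at (0,3):
1 0 0 1 1
1 0 1 1 1
0 1 1 0 0
1 0 0 0 1
1 0 0 1 1

After press 2 at (2,0):
1 0 0 1 1
0 0 1 1 1
1 0 1 0 0
0 0 0 0 1
1 0 0 1 1

After press 3 at (2,2):
1 0 0 1 1
0 0 0 1 1
1 1 0 1 0
0 0 1 0 1
1 0 0 1 1

After press 4 at (2,1):
1 0 0 1 1
0 1 0 1 1
0 0 1 1 0
0 1 1 0 1
1 0 0 1 1

Lights still on: 14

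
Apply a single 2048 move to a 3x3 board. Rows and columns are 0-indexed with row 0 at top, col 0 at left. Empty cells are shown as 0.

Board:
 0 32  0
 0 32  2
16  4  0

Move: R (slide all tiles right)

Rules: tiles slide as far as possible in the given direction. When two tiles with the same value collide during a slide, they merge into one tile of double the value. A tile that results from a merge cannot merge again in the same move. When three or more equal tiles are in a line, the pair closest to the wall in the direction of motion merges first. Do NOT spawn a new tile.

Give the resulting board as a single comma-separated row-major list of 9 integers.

Answer: 0, 0, 32, 0, 32, 2, 0, 16, 4

Derivation:
Slide right:
row 0: [0, 32, 0] -> [0, 0, 32]
row 1: [0, 32, 2] -> [0, 32, 2]
row 2: [16, 4, 0] -> [0, 16, 4]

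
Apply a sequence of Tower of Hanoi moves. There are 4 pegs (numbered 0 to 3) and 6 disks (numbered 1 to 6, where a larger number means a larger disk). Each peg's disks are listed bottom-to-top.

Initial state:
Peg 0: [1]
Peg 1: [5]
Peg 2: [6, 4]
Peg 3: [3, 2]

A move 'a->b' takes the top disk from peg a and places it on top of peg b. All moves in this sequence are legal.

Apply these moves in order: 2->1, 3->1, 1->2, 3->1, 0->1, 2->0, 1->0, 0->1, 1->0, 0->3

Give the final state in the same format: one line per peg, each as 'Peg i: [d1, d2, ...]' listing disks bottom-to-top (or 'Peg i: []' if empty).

After move 1 (2->1):
Peg 0: [1]
Peg 1: [5, 4]
Peg 2: [6]
Peg 3: [3, 2]

After move 2 (3->1):
Peg 0: [1]
Peg 1: [5, 4, 2]
Peg 2: [6]
Peg 3: [3]

After move 3 (1->2):
Peg 0: [1]
Peg 1: [5, 4]
Peg 2: [6, 2]
Peg 3: [3]

After move 4 (3->1):
Peg 0: [1]
Peg 1: [5, 4, 3]
Peg 2: [6, 2]
Peg 3: []

After move 5 (0->1):
Peg 0: []
Peg 1: [5, 4, 3, 1]
Peg 2: [6, 2]
Peg 3: []

After move 6 (2->0):
Peg 0: [2]
Peg 1: [5, 4, 3, 1]
Peg 2: [6]
Peg 3: []

After move 7 (1->0):
Peg 0: [2, 1]
Peg 1: [5, 4, 3]
Peg 2: [6]
Peg 3: []

After move 8 (0->1):
Peg 0: [2]
Peg 1: [5, 4, 3, 1]
Peg 2: [6]
Peg 3: []

After move 9 (1->0):
Peg 0: [2, 1]
Peg 1: [5, 4, 3]
Peg 2: [6]
Peg 3: []

After move 10 (0->3):
Peg 0: [2]
Peg 1: [5, 4, 3]
Peg 2: [6]
Peg 3: [1]

Answer: Peg 0: [2]
Peg 1: [5, 4, 3]
Peg 2: [6]
Peg 3: [1]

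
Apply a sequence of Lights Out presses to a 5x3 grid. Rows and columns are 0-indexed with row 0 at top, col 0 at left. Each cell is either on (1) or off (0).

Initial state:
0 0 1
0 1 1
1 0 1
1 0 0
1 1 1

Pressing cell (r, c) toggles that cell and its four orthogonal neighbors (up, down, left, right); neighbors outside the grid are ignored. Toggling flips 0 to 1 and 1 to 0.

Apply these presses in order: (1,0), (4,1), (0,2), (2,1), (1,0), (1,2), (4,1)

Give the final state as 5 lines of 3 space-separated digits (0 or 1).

After press 1 at (1,0):
1 0 1
1 0 1
0 0 1
1 0 0
1 1 1

After press 2 at (4,1):
1 0 1
1 0 1
0 0 1
1 1 0
0 0 0

After press 3 at (0,2):
1 1 0
1 0 0
0 0 1
1 1 0
0 0 0

After press 4 at (2,1):
1 1 0
1 1 0
1 1 0
1 0 0
0 0 0

After press 5 at (1,0):
0 1 0
0 0 0
0 1 0
1 0 0
0 0 0

After press 6 at (1,2):
0 1 1
0 1 1
0 1 1
1 0 0
0 0 0

After press 7 at (4,1):
0 1 1
0 1 1
0 1 1
1 1 0
1 1 1

Answer: 0 1 1
0 1 1
0 1 1
1 1 0
1 1 1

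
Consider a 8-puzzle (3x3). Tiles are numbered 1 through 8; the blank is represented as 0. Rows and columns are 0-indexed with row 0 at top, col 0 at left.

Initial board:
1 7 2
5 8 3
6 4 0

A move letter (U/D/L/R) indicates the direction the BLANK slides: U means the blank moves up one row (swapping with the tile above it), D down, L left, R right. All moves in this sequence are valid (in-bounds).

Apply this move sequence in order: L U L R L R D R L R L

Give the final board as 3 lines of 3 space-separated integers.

After move 1 (L):
1 7 2
5 8 3
6 0 4

After move 2 (U):
1 7 2
5 0 3
6 8 4

After move 3 (L):
1 7 2
0 5 3
6 8 4

After move 4 (R):
1 7 2
5 0 3
6 8 4

After move 5 (L):
1 7 2
0 5 3
6 8 4

After move 6 (R):
1 7 2
5 0 3
6 8 4

After move 7 (D):
1 7 2
5 8 3
6 0 4

After move 8 (R):
1 7 2
5 8 3
6 4 0

After move 9 (L):
1 7 2
5 8 3
6 0 4

After move 10 (R):
1 7 2
5 8 3
6 4 0

After move 11 (L):
1 7 2
5 8 3
6 0 4

Answer: 1 7 2
5 8 3
6 0 4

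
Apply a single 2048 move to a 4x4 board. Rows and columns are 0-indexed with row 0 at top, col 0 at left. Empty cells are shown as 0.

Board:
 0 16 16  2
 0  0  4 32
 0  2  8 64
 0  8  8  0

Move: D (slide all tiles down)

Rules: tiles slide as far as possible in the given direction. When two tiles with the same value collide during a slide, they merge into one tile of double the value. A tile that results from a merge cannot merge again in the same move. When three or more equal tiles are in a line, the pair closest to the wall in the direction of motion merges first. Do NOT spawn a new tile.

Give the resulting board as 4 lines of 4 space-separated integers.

Slide down:
col 0: [0, 0, 0, 0] -> [0, 0, 0, 0]
col 1: [16, 0, 2, 8] -> [0, 16, 2, 8]
col 2: [16, 4, 8, 8] -> [0, 16, 4, 16]
col 3: [2, 32, 64, 0] -> [0, 2, 32, 64]

Answer:  0  0  0  0
 0 16 16  2
 0  2  4 32
 0  8 16 64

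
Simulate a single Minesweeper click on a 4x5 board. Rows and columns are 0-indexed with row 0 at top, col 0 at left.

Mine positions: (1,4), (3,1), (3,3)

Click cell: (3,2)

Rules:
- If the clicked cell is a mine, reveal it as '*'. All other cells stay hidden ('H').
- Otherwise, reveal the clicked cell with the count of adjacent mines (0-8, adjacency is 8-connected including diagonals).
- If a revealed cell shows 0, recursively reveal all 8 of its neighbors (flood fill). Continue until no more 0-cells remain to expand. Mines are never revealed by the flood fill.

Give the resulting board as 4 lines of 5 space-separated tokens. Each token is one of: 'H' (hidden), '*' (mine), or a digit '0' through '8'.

H H H H H
H H H H H
H H H H H
H H 2 H H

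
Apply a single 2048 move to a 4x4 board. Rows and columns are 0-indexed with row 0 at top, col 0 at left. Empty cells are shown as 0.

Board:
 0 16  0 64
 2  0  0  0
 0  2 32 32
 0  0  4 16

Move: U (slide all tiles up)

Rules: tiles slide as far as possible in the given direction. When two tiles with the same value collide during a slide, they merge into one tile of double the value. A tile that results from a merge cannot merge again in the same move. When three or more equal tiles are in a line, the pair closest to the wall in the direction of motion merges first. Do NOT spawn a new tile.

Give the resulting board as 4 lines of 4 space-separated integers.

Answer:  2 16 32 64
 0  2  4 32
 0  0  0 16
 0  0  0  0

Derivation:
Slide up:
col 0: [0, 2, 0, 0] -> [2, 0, 0, 0]
col 1: [16, 0, 2, 0] -> [16, 2, 0, 0]
col 2: [0, 0, 32, 4] -> [32, 4, 0, 0]
col 3: [64, 0, 32, 16] -> [64, 32, 16, 0]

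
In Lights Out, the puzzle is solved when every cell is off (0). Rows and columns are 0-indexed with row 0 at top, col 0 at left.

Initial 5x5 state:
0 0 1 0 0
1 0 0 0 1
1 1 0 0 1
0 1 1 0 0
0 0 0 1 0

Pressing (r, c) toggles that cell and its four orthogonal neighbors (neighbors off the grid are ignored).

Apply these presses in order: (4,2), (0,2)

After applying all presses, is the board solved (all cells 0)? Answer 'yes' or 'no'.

After press 1 at (4,2):
0 0 1 0 0
1 0 0 0 1
1 1 0 0 1
0 1 0 0 0
0 1 1 0 0

After press 2 at (0,2):
0 1 0 1 0
1 0 1 0 1
1 1 0 0 1
0 1 0 0 0
0 1 1 0 0

Lights still on: 11

Answer: no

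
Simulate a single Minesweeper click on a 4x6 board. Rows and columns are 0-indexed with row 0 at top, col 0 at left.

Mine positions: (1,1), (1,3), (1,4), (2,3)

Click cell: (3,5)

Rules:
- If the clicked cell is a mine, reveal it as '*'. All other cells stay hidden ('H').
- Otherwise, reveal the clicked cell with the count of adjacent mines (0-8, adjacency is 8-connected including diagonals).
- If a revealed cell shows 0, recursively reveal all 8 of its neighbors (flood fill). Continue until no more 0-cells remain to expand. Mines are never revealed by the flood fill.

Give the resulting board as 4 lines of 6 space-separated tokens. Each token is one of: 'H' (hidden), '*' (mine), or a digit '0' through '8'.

H H H H H H
H H H H H H
H H H H 3 1
H H H H 1 0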